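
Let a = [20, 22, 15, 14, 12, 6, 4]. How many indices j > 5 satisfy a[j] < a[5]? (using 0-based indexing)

The element at index 5 is 6.
Elements after it: 4
Those smaller than 6: 4

1 such element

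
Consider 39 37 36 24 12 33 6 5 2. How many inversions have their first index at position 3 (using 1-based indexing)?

The element at index 3 is 36.
Elements after it: 24, 12, 33, 6, 5, 2
Those smaller than 36: 24, 12, 33, 6, 5, 2

6 such elements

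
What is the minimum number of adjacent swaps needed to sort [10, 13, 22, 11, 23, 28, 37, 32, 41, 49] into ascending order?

3

Each adjacent swap fixes exactly one inversion, so the minimum swap count equals the number of inversions.
Count inversions — for each element, later elements that are smaller:
10: none → 0
13: 11 → 1
22: 11 → 1
11: none → 0
23: none → 0
28: none → 0
37: 32 → 1
32: none → 0
41: none → 0
49: none → 0
Total inversions: 0 + 1 + 1 + 0 + 0 + 0 + 1 + 0 + 0 + 0 = 3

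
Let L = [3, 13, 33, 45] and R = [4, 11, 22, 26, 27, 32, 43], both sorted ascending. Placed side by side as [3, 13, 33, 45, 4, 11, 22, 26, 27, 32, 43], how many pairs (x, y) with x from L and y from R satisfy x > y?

Count, for every r in R, how many entries of L exceed r:
r = 4: 13, 33, 45 → 3
r = 11: 13, 33, 45 → 3
r = 22: 33, 45 → 2
r = 26: 33, 45 → 2
r = 27: 33, 45 → 2
r = 32: 33, 45 → 2
r = 43: 45 → 1
Cross-inversions: 3 + 3 + 2 + 2 + 2 + 2 + 1 = 15

15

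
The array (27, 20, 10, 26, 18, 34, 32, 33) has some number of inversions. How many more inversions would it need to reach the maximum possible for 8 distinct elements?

19

Maximum inversions for 8 distinct elements is C(8, 2) = 8·7/2 = 28.
Current inversions — for each element, count later smaller elements:
27: 4
20: 2
10: 0
26: 1
18: 0
34: 2
32: 0
33: 0
Current total: 4 + 2 + 0 + 1 + 0 + 2 + 0 + 0 = 9
Shortfall: 28 − 9 = 19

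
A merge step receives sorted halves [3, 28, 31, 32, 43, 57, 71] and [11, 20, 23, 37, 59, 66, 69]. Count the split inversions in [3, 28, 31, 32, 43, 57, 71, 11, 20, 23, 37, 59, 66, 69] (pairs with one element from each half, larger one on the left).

24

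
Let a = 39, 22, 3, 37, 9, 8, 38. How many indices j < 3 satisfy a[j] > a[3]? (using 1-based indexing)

The element at index 3 is 3.
Elements before it: 39, 22
Those larger than 3: 39, 22

2 such elements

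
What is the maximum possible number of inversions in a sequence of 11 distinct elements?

A reversed (strictly descending) arrangement makes every pair an inversion, giving C(11, 2) inversions.
C(11, 2) = 11·10/2 = 55

55 inversions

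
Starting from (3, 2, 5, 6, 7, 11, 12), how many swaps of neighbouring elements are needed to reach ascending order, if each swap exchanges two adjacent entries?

1 adjacent swap

Minimum adjacent swaps = number of inversions (each swap of adjacent out-of-order elements removes one inversion and no swap can remove more).
Count inversions — for each element, later elements that are smaller:
3: 2 → 1
2: none → 0
5: none → 0
6: none → 0
7: none → 0
11: none → 0
12: none → 0
Total inversions: 1 + 0 + 0 + 0 + 0 + 0 + 0 = 1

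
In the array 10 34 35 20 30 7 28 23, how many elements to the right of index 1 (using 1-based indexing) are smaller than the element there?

1

The element at index 1 is 10.
Elements after it: 34, 35, 20, 30, 7, 28, 23
Those smaller than 10: 7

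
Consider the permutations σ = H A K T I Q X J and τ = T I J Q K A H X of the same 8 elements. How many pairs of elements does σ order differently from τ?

Assign each item its position (1..8) in the first ordering, then rewrite the second ordering as that position sequence:
positions: H→1, A→2, K→3, T→4, I→5, Q→6, X→7, J→8
second ordering as positions: [4, 5, 8, 6, 3, 2, 1, 7]
Discordant pairs = inversions in this position sequence.
4: 3, 2, 1 → 3
5: 3, 2, 1 → 3
8: 6, 3, 2, 1, 7 → 5
6: 3, 2, 1 → 3
3: 2, 1 → 2
2: 1 → 1
1: 0
7: 0
Total: 3 + 3 + 5 + 3 + 2 + 1 + 0 + 0 = 17

17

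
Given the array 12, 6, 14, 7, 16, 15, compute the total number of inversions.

For each element, count later entries that are smaller:
12 → 6, 7 → 2
6 → none → 0
14 → 7 → 1
7 → none → 0
16 → 15 → 1
15 → none → 0
Sum: 2 + 0 + 1 + 0 + 1 + 0 = 4

4 inversions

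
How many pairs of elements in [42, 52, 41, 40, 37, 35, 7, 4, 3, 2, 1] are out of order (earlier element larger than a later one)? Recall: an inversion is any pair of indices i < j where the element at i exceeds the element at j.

54 inversions

Element-by-element contributions:
42 → 41, 40, 37, 35, 7, 4, 3, 2, 1 → 9
52 → 41, 40, 37, 35, 7, 4, 3, 2, 1 → 9
41 → 40, 37, 35, 7, 4, 3, 2, 1 → 8
40 → 37, 35, 7, 4, 3, 2, 1 → 7
37 → 35, 7, 4, 3, 2, 1 → 6
35 → 7, 4, 3, 2, 1 → 5
7 → 4, 3, 2, 1 → 4
4 → 3, 2, 1 → 3
3 → 2, 1 → 2
2 → 1 → 1
1 → none → 0
Sum: 9 + 9 + 8 + 7 + 6 + 5 + 4 + 3 + 2 + 1 + 0 = 54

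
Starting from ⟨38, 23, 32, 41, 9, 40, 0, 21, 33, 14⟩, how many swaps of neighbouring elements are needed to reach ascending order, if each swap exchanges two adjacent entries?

Adjacent swaps: 28

Each adjacent swap fixes exactly one inversion, so the minimum swap count equals the number of inversions.
Count inversions — for each element, later elements that are smaller:
38: 23, 32, 9, 0, 21, 33, 14 → 7
23: 9, 0, 21, 14 → 4
32: 9, 0, 21, 14 → 4
41: 9, 40, 0, 21, 33, 14 → 6
9: 0 → 1
40: 0, 21, 33, 14 → 4
0: none → 0
21: 14 → 1
33: 14 → 1
14: none → 0
Total inversions: 7 + 4 + 4 + 6 + 1 + 4 + 0 + 1 + 1 + 0 = 28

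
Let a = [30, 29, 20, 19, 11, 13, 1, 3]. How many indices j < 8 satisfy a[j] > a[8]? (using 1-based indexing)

6

The element at index 8 is 3.
Elements before it: 30, 29, 20, 19, 11, 13, 1
Those larger than 3: 30, 29, 20, 19, 11, 13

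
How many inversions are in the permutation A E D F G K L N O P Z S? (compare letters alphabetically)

2

Sweep left to right; for each value list the smaller values that follow it:
A: 0
E: 1
D: 0
F: 0
G: 0
K: 0
L: 0
N: 0
O: 0
P: 0
Z: 1
S: 0
Sum: 0 + 1 + 0 + 0 + 0 + 0 + 0 + 0 + 0 + 0 + 1 + 0 = 2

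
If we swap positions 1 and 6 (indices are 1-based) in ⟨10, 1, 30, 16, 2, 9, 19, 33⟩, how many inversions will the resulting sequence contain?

Positions 1 and 6 hold 10 and 9; after swapping, the array is [9, 1, 30, 16, 2, 10, 19, 33].
For each element, count later entries that are smaller:
9: 2
1: 0
30: 4
16: 2
2: 0
10: 0
19: 0
33: 0
Sum: 2 + 0 + 4 + 2 + 0 + 0 + 0 + 0 = 8

Inversions: 8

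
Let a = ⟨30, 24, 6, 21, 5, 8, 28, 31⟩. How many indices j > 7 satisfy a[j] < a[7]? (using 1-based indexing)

0

The element at index 7 is 28.
Elements after it: 31
None of them are smaller than 28.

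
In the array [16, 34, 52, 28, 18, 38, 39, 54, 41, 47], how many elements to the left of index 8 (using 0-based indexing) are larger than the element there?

The element at index 8 is 41.
Elements before it: 16, 34, 52, 28, 18, 38, 39, 54
Those larger than 41: 52, 54

2 such elements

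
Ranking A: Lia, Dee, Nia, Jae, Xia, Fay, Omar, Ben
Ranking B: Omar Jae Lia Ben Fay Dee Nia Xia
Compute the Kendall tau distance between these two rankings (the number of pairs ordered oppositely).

Discordant pairs: 16

Assign each item its position (1..8) in the first ordering, then rewrite the second ordering as that position sequence:
positions: Lia→1, Dee→2, Nia→3, Jae→4, Xia→5, Fay→6, Omar→7, Ben→8
second ordering as positions: [7, 4, 1, 8, 6, 2, 3, 5]
Discordant pairs = inversions in this position sequence.
7: 4, 1, 6, 2, 3, 5 → 6
4: 1, 2, 3 → 3
1: 0
8: 6, 2, 3, 5 → 4
6: 2, 3, 5 → 3
2: 0
3: 0
5: 0
Total: 6 + 3 + 0 + 4 + 3 + 0 + 0 + 0 = 16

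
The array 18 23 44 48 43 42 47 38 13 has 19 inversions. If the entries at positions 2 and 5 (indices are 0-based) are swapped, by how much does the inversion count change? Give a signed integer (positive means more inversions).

Positions 2 and 5 hold 44 and 42; after swapping, the array is [18, 23, 42, 48, 43, 44, 47, 38, 13].
For each element, count later entries that are smaller:
18: 1
23: 1
42: 2
48: 5
43: 2
44: 2
47: 2
38: 1
13: 0
Sum: 1 + 1 + 2 + 5 + 2 + 2 + 2 + 1 + 0 = 16
Change: 16 − 19 = -3

-3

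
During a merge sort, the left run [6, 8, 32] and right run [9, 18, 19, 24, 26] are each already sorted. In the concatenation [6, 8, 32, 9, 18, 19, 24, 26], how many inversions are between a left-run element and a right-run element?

5 split inversions

Count, for every r in R, how many entries of L exceed r:
r = 9: 32 → 1
r = 18: 32 → 1
r = 19: 32 → 1
r = 24: 32 → 1
r = 26: 32 → 1
Cross-inversions: 1 + 1 + 1 + 1 + 1 = 5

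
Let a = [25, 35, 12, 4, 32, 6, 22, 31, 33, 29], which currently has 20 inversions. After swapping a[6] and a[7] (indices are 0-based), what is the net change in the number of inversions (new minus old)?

Positions 6 and 7 hold 22 and 31; after swapping, the array is [25, 35, 12, 4, 32, 6, 31, 22, 33, 29].
Sweep left to right; for each value list the smaller values that follow it:
25 → 12, 4, 6, 22 → 4
35 → 12, 4, 32, 6, 31, 22, 33, 29 → 8
12 → 4, 6 → 2
4 → none → 0
32 → 6, 31, 22, 29 → 4
6 → none → 0
31 → 22, 29 → 2
22 → none → 0
33 → 29 → 1
29 → none → 0
Sum: 4 + 8 + 2 + 0 + 4 + 0 + 2 + 0 + 1 + 0 = 21
Change: 21 − 20 = +1

+1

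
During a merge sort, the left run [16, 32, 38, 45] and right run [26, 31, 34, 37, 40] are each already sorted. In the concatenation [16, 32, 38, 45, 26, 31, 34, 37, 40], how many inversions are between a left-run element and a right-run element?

11 split inversions

For each element r of the right run, count left-run elements greater than r:
r = 26: 32, 38, 45 → 3
r = 31: 32, 38, 45 → 3
r = 34: 38, 45 → 2
r = 37: 38, 45 → 2
r = 40: 45 → 1
Cross-inversions: 3 + 3 + 2 + 2 + 1 = 11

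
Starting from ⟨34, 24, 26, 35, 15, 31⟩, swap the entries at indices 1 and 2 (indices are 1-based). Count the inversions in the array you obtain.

Positions 1 and 2 hold 34 and 24; after swapping, the array is [24, 34, 26, 35, 15, 31].
Count, for each position, how many later elements it exceeds:
24 → 15 → 1
34 → 26, 15, 31 → 3
26 → 15 → 1
35 → 15, 31 → 2
15 → none → 0
31 → none → 0
Sum: 1 + 3 + 1 + 2 + 0 + 0 = 7

7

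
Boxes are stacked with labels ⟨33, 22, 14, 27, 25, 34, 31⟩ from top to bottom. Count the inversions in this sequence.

Inversions: 8

Out-of-order index pairs (0-indexed):
(0,1): 33 > 22
(0,2): 33 > 14
(0,3): 33 > 27
(0,4): 33 > 25
(0,6): 33 > 31
(1,2): 22 > 14
(3,4): 27 > 25
(5,6): 34 > 31
That's 8 pairs.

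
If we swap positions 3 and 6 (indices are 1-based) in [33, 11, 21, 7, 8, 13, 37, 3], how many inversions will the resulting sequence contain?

16 inversions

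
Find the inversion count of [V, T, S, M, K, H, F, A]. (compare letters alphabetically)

28 inversions

For each element, count later entries that are smaller:
V → T, S, M, K, H, F, A → 7
T → S, M, K, H, F, A → 6
S → M, K, H, F, A → 5
M → K, H, F, A → 4
K → H, F, A → 3
H → F, A → 2
F → A → 1
A → none → 0
Sum: 7 + 6 + 5 + 4 + 3 + 2 + 1 + 0 = 28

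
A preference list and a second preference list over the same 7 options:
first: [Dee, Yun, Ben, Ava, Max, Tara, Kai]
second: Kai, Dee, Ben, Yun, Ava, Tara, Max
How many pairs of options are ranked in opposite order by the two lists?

Assign each item its position (1..7) in the first ordering, then rewrite the second ordering as that position sequence:
positions: Dee→1, Yun→2, Ben→3, Ava→4, Max→5, Tara→6, Kai→7
second ordering as positions: [7, 1, 3, 2, 4, 6, 5]
Discordant pairs = inversions in this position sequence.
7: 1, 3, 2, 4, 6, 5 → 6
1: 0
3: 2 → 1
2: 0
4: 0
6: 5 → 1
5: 0
Total: 6 + 0 + 1 + 0 + 0 + 1 + 0 = 8

8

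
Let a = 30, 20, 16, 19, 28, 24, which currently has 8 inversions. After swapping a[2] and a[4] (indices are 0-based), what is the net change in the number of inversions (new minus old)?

Positions 2 and 4 hold 16 and 28; after swapping, the array is [30, 20, 28, 19, 16, 24].
For each element, count later entries that are smaller:
30: 5
20: 2
28: 3
19: 1
16: 0
24: 0
Sum: 5 + 2 + 3 + 1 + 0 + 0 = 11
Change: 11 − 8 = +3

+3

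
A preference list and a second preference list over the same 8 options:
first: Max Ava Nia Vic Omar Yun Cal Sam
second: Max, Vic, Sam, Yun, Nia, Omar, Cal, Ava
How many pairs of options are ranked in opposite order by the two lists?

Assign each item its position (1..8) in the first ordering, then rewrite the second ordering as that position sequence:
positions: Max→1, Ava→2, Nia→3, Vic→4, Omar→5, Yun→6, Cal→7, Sam→8
second ordering as positions: [1, 4, 8, 6, 3, 5, 7, 2]
Discordant pairs = inversions in this position sequence.
1: 0
4: 3, 2 → 2
8: 6, 3, 5, 7, 2 → 5
6: 3, 5, 2 → 3
3: 2 → 1
5: 2 → 1
7: 2 → 1
2: 0
Total: 0 + 2 + 5 + 3 + 1 + 1 + 1 + 0 = 13

Pairs: 13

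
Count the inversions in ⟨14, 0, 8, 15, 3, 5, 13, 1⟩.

Count, for each position, how many later elements it exceeds:
14 → 0, 8, 3, 5, 13, 1 → 6
0 → none → 0
8 → 3, 5, 1 → 3
15 → 3, 5, 13, 1 → 4
3 → 1 → 1
5 → 1 → 1
13 → 1 → 1
1 → none → 0
Sum: 6 + 0 + 3 + 4 + 1 + 1 + 1 + 0 = 16

16 out-of-order pairs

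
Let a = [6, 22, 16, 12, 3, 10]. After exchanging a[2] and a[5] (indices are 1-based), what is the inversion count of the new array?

5 inversions

Positions 2 and 5 hold 22 and 3; after swapping, the array is [6, 3, 16, 12, 22, 10].
Element-by-element contributions:
6 → 3 → 1
3 → none → 0
16 → 12, 10 → 2
12 → 10 → 1
22 → 10 → 1
10 → none → 0
Sum: 1 + 0 + 2 + 1 + 1 + 0 = 5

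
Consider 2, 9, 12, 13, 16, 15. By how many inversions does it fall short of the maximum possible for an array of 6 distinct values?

Maximum inversions for 6 distinct elements is C(6, 2) = 6·5/2 = 15.
Current inversions — for each element, count later smaller elements:
2: 0
9: 0
12: 0
13: 0
16: 1
15: 0
Current total: 0 + 0 + 0 + 0 + 1 + 0 = 1
Shortfall: 15 − 1 = 14

14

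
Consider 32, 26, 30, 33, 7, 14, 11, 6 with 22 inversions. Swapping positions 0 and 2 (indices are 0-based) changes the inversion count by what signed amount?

Positions 0 and 2 hold 32 and 30; after swapping, the array is [30, 26, 32, 33, 7, 14, 11, 6].
Element-by-element contributions:
30 → 26, 7, 14, 11, 6 → 5
26 → 7, 14, 11, 6 → 4
32 → 7, 14, 11, 6 → 4
33 → 7, 14, 11, 6 → 4
7 → 6 → 1
14 → 11, 6 → 2
11 → 6 → 1
6 → none → 0
Sum: 5 + 4 + 4 + 4 + 1 + 2 + 1 + 0 = 21
Change: 21 − 22 = -1

-1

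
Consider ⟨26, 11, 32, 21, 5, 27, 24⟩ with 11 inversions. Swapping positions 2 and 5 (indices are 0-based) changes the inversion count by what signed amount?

Positions 2 and 5 hold 32 and 27; after swapping, the array is [26, 11, 27, 21, 5, 32, 24].
For each element, count later entries that are smaller:
26 → 11, 21, 5, 24 → 4
11 → 5 → 1
27 → 21, 5, 24 → 3
21 → 5 → 1
5 → none → 0
32 → 24 → 1
24 → none → 0
Sum: 4 + 1 + 3 + 1 + 0 + 1 + 0 = 10
Change: 10 − 11 = -1

-1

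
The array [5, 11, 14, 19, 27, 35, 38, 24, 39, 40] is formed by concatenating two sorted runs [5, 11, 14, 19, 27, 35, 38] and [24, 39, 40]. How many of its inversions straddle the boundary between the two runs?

Take each right-half value and tally the left-half values above it:
r = 24: 27, 35, 38 → 3
r = 39: none → 0
r = 40: none → 0
Cross-inversions: 3 + 0 + 0 = 3

3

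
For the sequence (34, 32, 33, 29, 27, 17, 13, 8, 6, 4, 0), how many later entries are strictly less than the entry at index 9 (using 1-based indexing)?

The element at index 9 is 6.
Elements after it: 4, 0
Those smaller than 6: 4, 0

2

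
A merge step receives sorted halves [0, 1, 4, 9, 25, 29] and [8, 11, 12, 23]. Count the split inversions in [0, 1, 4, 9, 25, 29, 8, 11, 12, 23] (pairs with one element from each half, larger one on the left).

Count, for every r in R, how many entries of L exceed r:
r = 8: 9, 25, 29 → 3
r = 11: 25, 29 → 2
r = 12: 25, 29 → 2
r = 23: 25, 29 → 2
Cross-inversions: 3 + 2 + 2 + 2 = 9

Split inversions: 9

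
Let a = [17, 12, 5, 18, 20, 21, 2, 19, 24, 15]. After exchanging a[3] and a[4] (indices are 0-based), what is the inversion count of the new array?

Inversions: 18

Positions 3 and 4 hold 18 and 20; after swapping, the array is [17, 12, 5, 20, 18, 21, 2, 19, 24, 15].
Sweep left to right; for each value list the smaller values that follow it:
17 → 12, 5, 2, 15 → 4
12 → 5, 2 → 2
5 → 2 → 1
20 → 18, 2, 19, 15 → 4
18 → 2, 15 → 2
21 → 2, 19, 15 → 3
2 → none → 0
19 → 15 → 1
24 → 15 → 1
15 → none → 0
Sum: 4 + 2 + 1 + 4 + 2 + 3 + 0 + 1 + 1 + 0 = 18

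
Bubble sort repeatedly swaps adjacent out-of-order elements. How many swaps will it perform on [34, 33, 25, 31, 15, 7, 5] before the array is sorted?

The minimum number of adjacent swaps to sort an array equals its inversion count, since every such swap removes exactly one inversion.
Count inversions — for each element, later elements that are smaller:
34: 33, 25, 31, 15, 7, 5 → 6
33: 25, 31, 15, 7, 5 → 5
25: 15, 7, 5 → 3
31: 15, 7, 5 → 3
15: 7, 5 → 2
7: 5 → 1
5: none → 0
Total inversions: 6 + 5 + 3 + 3 + 2 + 1 + 0 = 20

20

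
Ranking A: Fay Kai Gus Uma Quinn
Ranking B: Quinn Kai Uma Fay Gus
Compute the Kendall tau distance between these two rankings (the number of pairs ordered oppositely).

7

Assign each item its position (1..5) in the first ordering, then rewrite the second ordering as that position sequence:
positions: Fay→1, Kai→2, Gus→3, Uma→4, Quinn→5
second ordering as positions: [5, 2, 4, 1, 3]
Discordant pairs = inversions in this position sequence.
5: 2, 4, 1, 3 → 4
2: 1 → 1
4: 1, 3 → 2
1: 0
3: 0
Total: 4 + 1 + 2 + 0 + 0 = 7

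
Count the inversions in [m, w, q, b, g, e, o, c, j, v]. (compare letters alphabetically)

24 inversions

Element-by-element contributions:
m: 5
w: 8
q: 6
b: 0
g: 2
e: 1
o: 2
c: 0
j: 0
v: 0
Sum: 5 + 8 + 6 + 0 + 2 + 1 + 2 + 0 + 0 + 0 = 24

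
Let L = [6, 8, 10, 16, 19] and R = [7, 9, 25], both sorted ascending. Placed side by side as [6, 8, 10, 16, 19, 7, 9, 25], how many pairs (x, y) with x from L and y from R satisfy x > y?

7 split inversions

Count, for every r in R, how many entries of L exceed r:
r = 7: 8, 10, 16, 19 → 4
r = 9: 10, 16, 19 → 3
r = 25: none → 0
Cross-inversions: 4 + 3 + 0 = 7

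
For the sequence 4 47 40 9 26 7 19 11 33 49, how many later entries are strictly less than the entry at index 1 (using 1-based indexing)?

0

The element at index 1 is 4.
Elements after it: 47, 40, 9, 26, 7, 19, 11, 33, 49
None of them are smaller than 4.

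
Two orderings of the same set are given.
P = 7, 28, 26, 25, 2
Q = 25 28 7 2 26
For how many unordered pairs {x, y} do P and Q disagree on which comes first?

Assign each item its position (1..5) in the first ordering, then rewrite the second ordering as that position sequence:
positions: 7→1, 28→2, 26→3, 25→4, 2→5
second ordering as positions: [4, 2, 1, 5, 3]
Discordant pairs = inversions in this position sequence.
4: 2, 1, 3 → 3
2: 1 → 1
1: 0
5: 3 → 1
3: 0
Total: 3 + 1 + 0 + 1 + 0 = 5

5 disagreeing pairs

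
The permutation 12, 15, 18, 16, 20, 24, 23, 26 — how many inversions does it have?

2 inversions

Count, for each position, how many later elements it exceeds:
12 → none → 0
15 → none → 0
18 → 16 → 1
16 → none → 0
20 → none → 0
24 → 23 → 1
23 → none → 0
26 → none → 0
Sum: 0 + 0 + 1 + 0 + 0 + 1 + 0 + 0 = 2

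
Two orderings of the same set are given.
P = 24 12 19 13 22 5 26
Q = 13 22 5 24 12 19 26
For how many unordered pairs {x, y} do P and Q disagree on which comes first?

9

Assign each item its position (1..7) in the first ordering, then rewrite the second ordering as that position sequence:
positions: 24→1, 12→2, 19→3, 13→4, 22→5, 5→6, 26→7
second ordering as positions: [4, 5, 6, 1, 2, 3, 7]
Discordant pairs = inversions in this position sequence.
4: 1, 2, 3 → 3
5: 1, 2, 3 → 3
6: 1, 2, 3 → 3
1: 0
2: 0
3: 0
7: 0
Total: 3 + 3 + 3 + 0 + 0 + 0 + 0 = 9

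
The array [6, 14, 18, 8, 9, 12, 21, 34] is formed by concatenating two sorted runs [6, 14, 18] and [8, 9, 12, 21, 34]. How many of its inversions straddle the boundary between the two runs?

For each element r of the right run, count left-run elements greater than r:
r = 8: 14, 18 → 2
r = 9: 14, 18 → 2
r = 12: 14, 18 → 2
r = 21: none → 0
r = 34: none → 0
Cross-inversions: 2 + 2 + 2 + 0 + 0 = 6

6 split inversions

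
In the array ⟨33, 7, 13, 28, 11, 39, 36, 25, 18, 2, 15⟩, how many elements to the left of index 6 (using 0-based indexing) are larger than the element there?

The element at index 6 is 36.
Elements before it: 33, 7, 13, 28, 11, 39
Those larger than 36: 39

1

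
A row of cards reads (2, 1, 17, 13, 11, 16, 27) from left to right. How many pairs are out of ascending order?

Out-of-order pairs: 5

Inversion pairs (indices are 0-based):
(0,1): 2 > 1
(2,3): 17 > 13
(2,4): 17 > 11
(2,5): 17 > 16
(3,4): 13 > 11
That's 5 pairs.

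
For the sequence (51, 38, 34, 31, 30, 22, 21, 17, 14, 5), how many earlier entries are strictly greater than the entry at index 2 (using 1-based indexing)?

The element at index 2 is 38.
Elements before it: 51
Those larger than 38: 51

1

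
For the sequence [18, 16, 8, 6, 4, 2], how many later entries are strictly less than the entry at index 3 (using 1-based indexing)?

The element at index 3 is 8.
Elements after it: 6, 4, 2
Those smaller than 8: 6, 4, 2

3 such elements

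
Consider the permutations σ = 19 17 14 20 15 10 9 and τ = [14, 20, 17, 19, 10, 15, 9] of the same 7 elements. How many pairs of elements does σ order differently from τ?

Assign each item its position (1..7) in the first ordering, then rewrite the second ordering as that position sequence:
positions: 19→1, 17→2, 14→3, 20→4, 15→5, 10→6, 9→7
second ordering as positions: [3, 4, 2, 1, 6, 5, 7]
Discordant pairs = inversions in this position sequence.
3: 2, 1 → 2
4: 2, 1 → 2
2: 1 → 1
1: 0
6: 5 → 1
5: 0
7: 0
Total: 2 + 2 + 1 + 0 + 1 + 0 + 0 = 6

6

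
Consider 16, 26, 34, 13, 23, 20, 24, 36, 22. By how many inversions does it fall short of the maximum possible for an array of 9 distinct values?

21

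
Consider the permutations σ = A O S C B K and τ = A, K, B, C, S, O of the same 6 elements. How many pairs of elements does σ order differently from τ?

10

Assign each item its position (1..6) in the first ordering, then rewrite the second ordering as that position sequence:
positions: A→1, O→2, S→3, C→4, B→5, K→6
second ordering as positions: [1, 6, 5, 4, 3, 2]
Discordant pairs = inversions in this position sequence.
1: 0
6: 5, 4, 3, 2 → 4
5: 4, 3, 2 → 3
4: 3, 2 → 2
3: 2 → 1
2: 0
Total: 0 + 4 + 3 + 2 + 1 + 0 = 10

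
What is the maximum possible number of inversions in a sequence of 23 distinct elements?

There are 253 inversions.

The maximum occurs when the array is in strictly decreasing order: every one of the C(23, 2) pairs is inverted.
C(23, 2) = 23·22/2 = 253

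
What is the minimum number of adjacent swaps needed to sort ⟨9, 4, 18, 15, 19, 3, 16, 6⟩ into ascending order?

Minimum adjacent swaps = number of inversions (each swap of adjacent out-of-order elements removes one inversion and no swap can remove more).
Count inversions — for each element, later elements that are smaller:
9: 4, 3, 6 → 3
4: 3 → 1
18: 15, 3, 16, 6 → 4
15: 3, 6 → 2
19: 3, 16, 6 → 3
3: none → 0
16: 6 → 1
6: none → 0
Total inversions: 3 + 1 + 4 + 2 + 3 + 0 + 1 + 0 = 14

14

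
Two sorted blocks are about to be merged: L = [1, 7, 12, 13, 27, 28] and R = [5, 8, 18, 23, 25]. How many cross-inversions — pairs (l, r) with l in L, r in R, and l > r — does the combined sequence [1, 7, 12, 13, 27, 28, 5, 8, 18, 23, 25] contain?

Count, for every r in R, how many entries of L exceed r:
r = 5: 7, 12, 13, 27, 28 → 5
r = 8: 12, 13, 27, 28 → 4
r = 18: 27, 28 → 2
r = 23: 27, 28 → 2
r = 25: 27, 28 → 2
Cross-inversions: 5 + 4 + 2 + 2 + 2 = 15

15 cross-inversions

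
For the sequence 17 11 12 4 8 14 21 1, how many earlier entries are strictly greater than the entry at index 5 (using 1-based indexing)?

3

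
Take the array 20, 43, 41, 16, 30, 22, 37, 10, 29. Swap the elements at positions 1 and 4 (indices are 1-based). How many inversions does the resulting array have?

21 inversions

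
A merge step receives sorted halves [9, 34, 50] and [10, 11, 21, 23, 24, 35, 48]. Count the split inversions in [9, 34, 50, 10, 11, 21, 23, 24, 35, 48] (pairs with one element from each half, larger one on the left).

12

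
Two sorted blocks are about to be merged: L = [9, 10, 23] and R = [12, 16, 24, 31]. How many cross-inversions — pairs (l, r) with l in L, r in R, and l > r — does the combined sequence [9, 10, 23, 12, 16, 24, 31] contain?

There are 2 split inversions.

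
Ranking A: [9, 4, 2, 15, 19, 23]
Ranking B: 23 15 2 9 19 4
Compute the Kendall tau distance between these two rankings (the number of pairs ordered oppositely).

Assign each item its position (1..6) in the first ordering, then rewrite the second ordering as that position sequence:
positions: 9→1, 4→2, 2→3, 15→4, 19→5, 23→6
second ordering as positions: [6, 4, 3, 1, 5, 2]
Discordant pairs = inversions in this position sequence.
6: 4, 3, 1, 5, 2 → 5
4: 3, 1, 2 → 3
3: 1, 2 → 2
1: 0
5: 2 → 1
2: 0
Total: 5 + 3 + 2 + 0 + 1 + 0 = 11

11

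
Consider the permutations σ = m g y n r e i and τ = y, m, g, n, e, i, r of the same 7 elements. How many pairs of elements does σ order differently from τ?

There are 4 discordant pairs.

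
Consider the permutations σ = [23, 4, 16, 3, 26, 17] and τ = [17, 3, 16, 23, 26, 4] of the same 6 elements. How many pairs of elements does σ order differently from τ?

11

Assign each item its position (1..6) in the first ordering, then rewrite the second ordering as that position sequence:
positions: 23→1, 4→2, 16→3, 3→4, 26→5, 17→6
second ordering as positions: [6, 4, 3, 1, 5, 2]
Discordant pairs = inversions in this position sequence.
6: 4, 3, 1, 5, 2 → 5
4: 3, 1, 2 → 3
3: 1, 2 → 2
1: 0
5: 2 → 1
2: 0
Total: 5 + 3 + 2 + 0 + 1 + 0 = 11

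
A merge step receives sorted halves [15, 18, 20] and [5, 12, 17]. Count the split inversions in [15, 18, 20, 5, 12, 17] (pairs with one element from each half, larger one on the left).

8 split inversions

Take each right-half value and tally the left-half values above it:
r = 5: 15, 18, 20 → 3
r = 12: 15, 18, 20 → 3
r = 17: 18, 20 → 2
Cross-inversions: 3 + 3 + 2 = 8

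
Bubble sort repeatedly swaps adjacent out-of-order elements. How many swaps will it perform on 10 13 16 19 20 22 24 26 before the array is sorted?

The minimum number of adjacent swaps to sort an array equals its inversion count, since every such swap removes exactly one inversion.
Count inversions — for each element, later elements that are smaller:
10: none → 0
13: none → 0
16: none → 0
19: none → 0
20: none → 0
22: none → 0
24: none → 0
26: none → 0
Total inversions: 0 + 0 + 0 + 0 + 0 + 0 + 0 + 0 = 0

Adjacent swaps: 0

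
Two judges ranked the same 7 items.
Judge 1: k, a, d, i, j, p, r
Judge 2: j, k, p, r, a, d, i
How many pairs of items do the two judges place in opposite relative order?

There are 10 discordant pairs.

Assign each item its position (1..7) in the first ordering, then rewrite the second ordering as that position sequence:
positions: k→1, a→2, d→3, i→4, j→5, p→6, r→7
second ordering as positions: [5, 1, 6, 7, 2, 3, 4]
Discordant pairs = inversions in this position sequence.
5: 1, 2, 3, 4 → 4
1: 0
6: 2, 3, 4 → 3
7: 2, 3, 4 → 3
2: 0
3: 0
4: 0
Total: 4 + 0 + 3 + 3 + 0 + 0 + 0 = 10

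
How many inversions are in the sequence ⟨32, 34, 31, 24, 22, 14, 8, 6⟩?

27

Count, for each position, how many later elements it exceeds:
32 → 31, 24, 22, 14, 8, 6 → 6
34 → 31, 24, 22, 14, 8, 6 → 6
31 → 24, 22, 14, 8, 6 → 5
24 → 22, 14, 8, 6 → 4
22 → 14, 8, 6 → 3
14 → 8, 6 → 2
8 → 6 → 1
6 → none → 0
Sum: 6 + 6 + 5 + 4 + 3 + 2 + 1 + 0 = 27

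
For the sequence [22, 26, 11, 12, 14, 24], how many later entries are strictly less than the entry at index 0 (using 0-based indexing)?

3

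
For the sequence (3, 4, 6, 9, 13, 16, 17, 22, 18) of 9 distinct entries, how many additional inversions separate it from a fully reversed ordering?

35 inversions short

Maximum inversions for 9 distinct elements is C(9, 2) = 9·8/2 = 36.
Current inversions — for each element, count later smaller elements:
3: 0
4: 0
6: 0
9: 0
13: 0
16: 0
17: 0
22: 1
18: 0
Current total: 0 + 0 + 0 + 0 + 0 + 0 + 0 + 1 + 0 = 1
Shortfall: 36 − 1 = 35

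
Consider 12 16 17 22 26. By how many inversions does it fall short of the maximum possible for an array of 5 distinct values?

Maximum inversions for 5 distinct elements is C(5, 2) = 5·4/2 = 10.
Current inversions — for each element, count later smaller elements:
12: 0
16: 0
17: 0
22: 0
26: 0
Current total: 0 + 0 + 0 + 0 + 0 = 0
Shortfall: 10 − 0 = 10

10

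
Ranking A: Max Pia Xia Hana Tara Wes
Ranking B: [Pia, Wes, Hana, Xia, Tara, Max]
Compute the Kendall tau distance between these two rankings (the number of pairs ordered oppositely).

9 discordant pairs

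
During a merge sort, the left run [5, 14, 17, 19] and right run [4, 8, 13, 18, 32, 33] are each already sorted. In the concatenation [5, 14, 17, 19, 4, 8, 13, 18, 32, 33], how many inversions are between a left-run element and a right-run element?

There are 11 cross-inversions.

Take each right-half value and tally the left-half values above it:
r = 4: 5, 14, 17, 19 → 4
r = 8: 14, 17, 19 → 3
r = 13: 14, 17, 19 → 3
r = 18: 19 → 1
r = 32: none → 0
r = 33: none → 0
Cross-inversions: 4 + 3 + 3 + 1 + 0 + 0 = 11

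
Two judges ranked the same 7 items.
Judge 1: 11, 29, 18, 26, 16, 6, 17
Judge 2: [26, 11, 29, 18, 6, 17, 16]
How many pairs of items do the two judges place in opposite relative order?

5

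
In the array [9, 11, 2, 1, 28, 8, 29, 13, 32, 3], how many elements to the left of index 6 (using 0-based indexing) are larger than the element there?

0

The element at index 6 is 29.
Elements before it: 9, 11, 2, 1, 28, 8
None of them are larger than 29.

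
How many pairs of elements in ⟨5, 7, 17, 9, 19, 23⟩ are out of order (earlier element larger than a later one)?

1 out-of-order pair

Count, for each position, how many later elements it exceeds:
5: 0
7: 0
17: 1
9: 0
19: 0
23: 0
Sum: 0 + 0 + 1 + 0 + 0 + 0 = 1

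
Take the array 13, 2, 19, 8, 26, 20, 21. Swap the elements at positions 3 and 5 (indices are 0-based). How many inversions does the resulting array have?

6 inversions

Positions 3 and 5 hold 8 and 20; after swapping, the array is [13, 2, 19, 20, 26, 8, 21].
Sweep left to right; for each value list the smaller values that follow it:
13 → 2, 8 → 2
2 → none → 0
19 → 8 → 1
20 → 8 → 1
26 → 8, 21 → 2
8 → none → 0
21 → none → 0
Sum: 2 + 0 + 1 + 1 + 2 + 0 + 0 = 6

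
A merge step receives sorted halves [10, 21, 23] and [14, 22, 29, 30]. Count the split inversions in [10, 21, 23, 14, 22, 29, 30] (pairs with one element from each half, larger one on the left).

There are 3 cross-inversions.

Take each right-half value and tally the left-half values above it:
r = 14: 21, 23 → 2
r = 22: 23 → 1
r = 29: none → 0
r = 30: none → 0
Cross-inversions: 2 + 1 + 0 + 0 = 3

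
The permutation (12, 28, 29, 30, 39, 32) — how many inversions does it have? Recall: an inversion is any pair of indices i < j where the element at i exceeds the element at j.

Element-by-element contributions:
12: 0
28: 0
29: 0
30: 0
39: 1
32: 0
Sum: 0 + 0 + 0 + 0 + 1 + 0 = 1

There is 1 inversion.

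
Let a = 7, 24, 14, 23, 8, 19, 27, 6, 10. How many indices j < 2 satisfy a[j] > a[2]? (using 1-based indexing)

0

The element at index 2 is 24.
Elements before it: 7
None of them are larger than 24.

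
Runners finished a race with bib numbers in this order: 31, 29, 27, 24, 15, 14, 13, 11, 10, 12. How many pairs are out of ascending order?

Inversions: 43

Element-by-element contributions:
31 → 29, 27, 24, 15, 14, 13, 11, 10, 12 → 9
29 → 27, 24, 15, 14, 13, 11, 10, 12 → 8
27 → 24, 15, 14, 13, 11, 10, 12 → 7
24 → 15, 14, 13, 11, 10, 12 → 6
15 → 14, 13, 11, 10, 12 → 5
14 → 13, 11, 10, 12 → 4
13 → 11, 10, 12 → 3
11 → 10 → 1
10 → none → 0
12 → none → 0
Sum: 9 + 8 + 7 + 6 + 5 + 4 + 3 + 1 + 0 + 0 = 43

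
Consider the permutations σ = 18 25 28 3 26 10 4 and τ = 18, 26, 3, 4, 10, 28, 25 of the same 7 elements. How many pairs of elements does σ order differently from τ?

Assign each item its position (1..7) in the first ordering, then rewrite the second ordering as that position sequence:
positions: 18→1, 25→2, 28→3, 3→4, 26→5, 10→6, 4→7
second ordering as positions: [1, 5, 4, 7, 6, 3, 2]
Discordant pairs = inversions in this position sequence.
1: 0
5: 4, 3, 2 → 3
4: 3, 2 → 2
7: 6, 3, 2 → 3
6: 3, 2 → 2
3: 2 → 1
2: 0
Total: 0 + 3 + 2 + 3 + 2 + 1 + 0 = 11

11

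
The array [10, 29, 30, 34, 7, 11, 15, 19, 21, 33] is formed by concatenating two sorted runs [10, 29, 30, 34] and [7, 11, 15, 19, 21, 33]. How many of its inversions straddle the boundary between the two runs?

Count, for every r in R, how many entries of L exceed r:
r = 7: 10, 29, 30, 34 → 4
r = 11: 29, 30, 34 → 3
r = 15: 29, 30, 34 → 3
r = 19: 29, 30, 34 → 3
r = 21: 29, 30, 34 → 3
r = 33: 34 → 1
Cross-inversions: 4 + 3 + 3 + 3 + 3 + 1 = 17

17 split inversions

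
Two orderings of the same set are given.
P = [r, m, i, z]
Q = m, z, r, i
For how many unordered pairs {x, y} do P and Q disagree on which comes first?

Disagreeing pairs: 3

Assign each item its position (1..4) in the first ordering, then rewrite the second ordering as that position sequence:
positions: r→1, m→2, i→3, z→4
second ordering as positions: [2, 4, 1, 3]
Discordant pairs = inversions in this position sequence.
2: 1 → 1
4: 1, 3 → 2
1: 0
3: 0
Total: 1 + 2 + 0 + 0 = 3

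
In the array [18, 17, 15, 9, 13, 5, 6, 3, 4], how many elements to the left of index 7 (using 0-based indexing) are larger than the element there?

7

The element at index 7 is 3.
Elements before it: 18, 17, 15, 9, 13, 5, 6
Those larger than 3: 18, 17, 15, 9, 13, 5, 6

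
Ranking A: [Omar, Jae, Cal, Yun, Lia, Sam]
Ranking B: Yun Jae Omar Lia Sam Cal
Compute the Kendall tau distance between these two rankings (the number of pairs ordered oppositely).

Assign each item its position (1..6) in the first ordering, then rewrite the second ordering as that position sequence:
positions: Omar→1, Jae→2, Cal→3, Yun→4, Lia→5, Sam→6
second ordering as positions: [4, 2, 1, 5, 6, 3]
Discordant pairs = inversions in this position sequence.
4: 2, 1, 3 → 3
2: 1 → 1
1: 0
5: 3 → 1
6: 3 → 1
3: 0
Total: 3 + 1 + 0 + 1 + 1 + 0 = 6

6 discordant pairs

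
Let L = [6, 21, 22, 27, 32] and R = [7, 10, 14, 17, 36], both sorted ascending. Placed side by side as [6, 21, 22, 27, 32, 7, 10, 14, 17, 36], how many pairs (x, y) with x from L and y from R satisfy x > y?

16

Count, for every r in R, how many entries of L exceed r:
r = 7: 21, 22, 27, 32 → 4
r = 10: 21, 22, 27, 32 → 4
r = 14: 21, 22, 27, 32 → 4
r = 17: 21, 22, 27, 32 → 4
r = 36: none → 0
Cross-inversions: 4 + 4 + 4 + 4 + 0 = 16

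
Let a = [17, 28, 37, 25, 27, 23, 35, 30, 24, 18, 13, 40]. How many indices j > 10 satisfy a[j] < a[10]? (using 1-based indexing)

1 such element

The element at index 10 is 18.
Elements after it: 13, 40
Those smaller than 18: 13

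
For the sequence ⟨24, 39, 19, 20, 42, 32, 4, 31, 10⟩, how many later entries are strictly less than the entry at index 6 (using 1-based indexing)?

The element at index 6 is 32.
Elements after it: 4, 31, 10
Those smaller than 32: 4, 31, 10

3 such elements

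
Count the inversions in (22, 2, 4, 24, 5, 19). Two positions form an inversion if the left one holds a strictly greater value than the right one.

For each element, count later entries that are smaller:
22: 4
2: 0
4: 0
24: 2
5: 0
19: 0
Sum: 4 + 0 + 0 + 2 + 0 + 0 = 6

6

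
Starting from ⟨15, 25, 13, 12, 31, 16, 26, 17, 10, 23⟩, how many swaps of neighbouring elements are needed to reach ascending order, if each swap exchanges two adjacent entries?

Each adjacent swap fixes exactly one inversion, so the minimum swap count equals the number of inversions.
Count inversions — for each element, later elements that are smaller:
15: 13, 12, 10 → 3
25: 13, 12, 16, 17, 10, 23 → 6
13: 12, 10 → 2
12: 10 → 1
31: 16, 26, 17, 10, 23 → 5
16: 10 → 1
26: 17, 10, 23 → 3
17: 10 → 1
10: none → 0
23: none → 0
Total inversions: 3 + 6 + 2 + 1 + 5 + 1 + 3 + 1 + 0 + 0 = 22

22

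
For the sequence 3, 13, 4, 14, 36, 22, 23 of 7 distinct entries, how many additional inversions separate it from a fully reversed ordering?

18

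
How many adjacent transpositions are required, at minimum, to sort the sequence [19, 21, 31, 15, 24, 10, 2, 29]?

16

Each adjacent swap fixes exactly one inversion, so the minimum swap count equals the number of inversions.
Count inversions — for each element, later elements that are smaller:
19: 15, 10, 2 → 3
21: 15, 10, 2 → 3
31: 15, 24, 10, 2, 29 → 5
15: 10, 2 → 2
24: 10, 2 → 2
10: 2 → 1
2: none → 0
29: none → 0
Total inversions: 3 + 3 + 5 + 2 + 2 + 1 + 0 + 0 = 16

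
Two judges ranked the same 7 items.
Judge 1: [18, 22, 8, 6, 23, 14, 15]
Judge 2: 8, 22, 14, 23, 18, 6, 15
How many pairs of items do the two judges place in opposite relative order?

Assign each item its position (1..7) in the first ordering, then rewrite the second ordering as that position sequence:
positions: 18→1, 22→2, 8→3, 6→4, 23→5, 14→6, 15→7
second ordering as positions: [3, 2, 6, 5, 1, 4, 7]
Discordant pairs = inversions in this position sequence.
3: 2, 1 → 2
2: 1 → 1
6: 5, 1, 4 → 3
5: 1, 4 → 2
1: 0
4: 0
7: 0
Total: 2 + 1 + 3 + 2 + 0 + 0 + 0 = 8

Discordant pairs: 8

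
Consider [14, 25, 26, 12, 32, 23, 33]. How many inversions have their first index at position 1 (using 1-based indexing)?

1 such element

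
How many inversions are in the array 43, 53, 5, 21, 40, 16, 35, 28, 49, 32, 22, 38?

Sweep left to right; for each value list the smaller values that follow it:
43 → 5, 21, 40, 16, 35, 28, 32, 22, 38 → 9
53 → 5, 21, 40, 16, 35, 28, 49, 32, 22, 38 → 10
5 → none → 0
21 → 16 → 1
40 → 16, 35, 28, 32, 22, 38 → 6
16 → none → 0
35 → 28, 32, 22 → 3
28 → 22 → 1
49 → 32, 22, 38 → 3
32 → 22 → 1
22 → none → 0
38 → none → 0
Sum: 9 + 10 + 0 + 1 + 6 + 0 + 3 + 1 + 3 + 1 + 0 + 0 = 34

Inversions: 34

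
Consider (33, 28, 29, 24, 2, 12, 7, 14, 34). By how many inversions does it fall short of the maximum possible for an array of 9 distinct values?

Maximum inversions for 9 distinct elements is C(9, 2) = 9·8/2 = 36.
Current inversions — for each element, count later smaller elements:
33: 7
28: 5
29: 5
24: 4
2: 0
12: 1
7: 0
14: 0
34: 0
Current total: 7 + 5 + 5 + 4 + 0 + 1 + 0 + 0 + 0 = 22
Shortfall: 36 − 22 = 14

14 inversions short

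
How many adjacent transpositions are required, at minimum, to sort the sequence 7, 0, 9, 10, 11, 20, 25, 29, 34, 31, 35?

Each adjacent swap fixes exactly one inversion, so the minimum swap count equals the number of inversions.
Count inversions — for each element, later elements that are smaller:
7: 0 → 1
0: none → 0
9: none → 0
10: none → 0
11: none → 0
20: none → 0
25: none → 0
29: none → 0
34: 31 → 1
31: none → 0
35: none → 0
Total inversions: 1 + 0 + 0 + 0 + 0 + 0 + 0 + 0 + 1 + 0 + 0 = 2

2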